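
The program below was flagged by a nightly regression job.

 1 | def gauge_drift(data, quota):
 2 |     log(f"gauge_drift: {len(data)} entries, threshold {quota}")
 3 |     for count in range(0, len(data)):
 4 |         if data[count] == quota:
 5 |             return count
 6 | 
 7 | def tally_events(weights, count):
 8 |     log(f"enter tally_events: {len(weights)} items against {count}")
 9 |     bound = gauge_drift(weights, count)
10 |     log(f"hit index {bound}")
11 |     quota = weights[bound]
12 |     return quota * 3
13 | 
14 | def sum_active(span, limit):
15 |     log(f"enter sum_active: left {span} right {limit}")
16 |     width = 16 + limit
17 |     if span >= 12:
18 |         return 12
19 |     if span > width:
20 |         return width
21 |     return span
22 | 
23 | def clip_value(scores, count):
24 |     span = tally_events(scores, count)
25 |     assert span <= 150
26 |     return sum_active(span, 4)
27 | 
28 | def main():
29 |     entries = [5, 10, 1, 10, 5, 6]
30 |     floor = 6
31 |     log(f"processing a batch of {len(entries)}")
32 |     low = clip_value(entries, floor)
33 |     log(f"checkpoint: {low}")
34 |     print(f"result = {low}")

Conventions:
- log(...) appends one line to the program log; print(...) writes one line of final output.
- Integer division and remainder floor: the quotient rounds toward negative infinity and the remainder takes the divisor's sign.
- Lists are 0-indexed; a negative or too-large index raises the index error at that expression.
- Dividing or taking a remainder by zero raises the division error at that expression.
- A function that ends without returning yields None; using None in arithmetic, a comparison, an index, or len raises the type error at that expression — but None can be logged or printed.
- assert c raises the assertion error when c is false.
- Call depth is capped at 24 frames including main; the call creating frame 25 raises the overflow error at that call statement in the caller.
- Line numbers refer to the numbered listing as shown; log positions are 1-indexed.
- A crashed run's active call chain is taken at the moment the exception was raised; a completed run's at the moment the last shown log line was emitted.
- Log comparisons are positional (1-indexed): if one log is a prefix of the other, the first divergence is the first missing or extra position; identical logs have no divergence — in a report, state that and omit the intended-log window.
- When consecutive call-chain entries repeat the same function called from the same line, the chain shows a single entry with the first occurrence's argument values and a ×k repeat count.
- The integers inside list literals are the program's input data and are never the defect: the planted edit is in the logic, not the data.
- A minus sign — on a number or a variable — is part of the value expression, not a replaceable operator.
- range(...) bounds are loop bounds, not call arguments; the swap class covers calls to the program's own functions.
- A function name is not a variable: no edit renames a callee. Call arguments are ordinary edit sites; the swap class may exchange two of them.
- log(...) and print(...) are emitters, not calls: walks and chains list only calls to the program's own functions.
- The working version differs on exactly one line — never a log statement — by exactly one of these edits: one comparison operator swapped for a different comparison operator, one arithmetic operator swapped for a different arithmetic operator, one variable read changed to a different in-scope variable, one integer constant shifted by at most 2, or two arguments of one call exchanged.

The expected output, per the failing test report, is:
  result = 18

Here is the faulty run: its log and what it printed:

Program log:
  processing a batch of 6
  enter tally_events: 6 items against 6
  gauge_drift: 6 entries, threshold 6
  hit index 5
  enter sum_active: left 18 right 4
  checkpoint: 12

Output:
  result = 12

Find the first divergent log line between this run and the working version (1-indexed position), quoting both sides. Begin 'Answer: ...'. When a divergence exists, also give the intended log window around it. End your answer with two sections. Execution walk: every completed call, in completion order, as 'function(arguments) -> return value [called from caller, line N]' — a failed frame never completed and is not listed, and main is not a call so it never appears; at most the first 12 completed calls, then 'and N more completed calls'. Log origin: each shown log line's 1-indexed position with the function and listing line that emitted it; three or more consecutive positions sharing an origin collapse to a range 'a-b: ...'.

Answer: position 6; shown 'checkpoint: 12' vs intended 'checkpoint: 18'.
Intended log window:
  4: hit index 5
  5: enter sum_active: left 18 right 4
  6: checkpoint: 18
Execution walk:
  gauge_drift([5, 10, 1, 10, 5, 6], 6) -> 5  [called from tally_events, line 9]
  tally_events([5, 10, 1, 10, 5, 6], 6) -> 18  [called from clip_value, line 24]
  sum_active(18, 4) -> 12  [called from clip_value, line 26]
  clip_value([5, 10, 1, 10, 5, 6], 6) -> 12  [called from main, line 32]
Log line origins:
  1: logged in main at line 31
  2: logged in tally_events at line 8
  3: logged in gauge_drift at line 2
  4: logged in tally_events at line 10
  5: logged in sum_active at line 15
  6: logged in main at line 33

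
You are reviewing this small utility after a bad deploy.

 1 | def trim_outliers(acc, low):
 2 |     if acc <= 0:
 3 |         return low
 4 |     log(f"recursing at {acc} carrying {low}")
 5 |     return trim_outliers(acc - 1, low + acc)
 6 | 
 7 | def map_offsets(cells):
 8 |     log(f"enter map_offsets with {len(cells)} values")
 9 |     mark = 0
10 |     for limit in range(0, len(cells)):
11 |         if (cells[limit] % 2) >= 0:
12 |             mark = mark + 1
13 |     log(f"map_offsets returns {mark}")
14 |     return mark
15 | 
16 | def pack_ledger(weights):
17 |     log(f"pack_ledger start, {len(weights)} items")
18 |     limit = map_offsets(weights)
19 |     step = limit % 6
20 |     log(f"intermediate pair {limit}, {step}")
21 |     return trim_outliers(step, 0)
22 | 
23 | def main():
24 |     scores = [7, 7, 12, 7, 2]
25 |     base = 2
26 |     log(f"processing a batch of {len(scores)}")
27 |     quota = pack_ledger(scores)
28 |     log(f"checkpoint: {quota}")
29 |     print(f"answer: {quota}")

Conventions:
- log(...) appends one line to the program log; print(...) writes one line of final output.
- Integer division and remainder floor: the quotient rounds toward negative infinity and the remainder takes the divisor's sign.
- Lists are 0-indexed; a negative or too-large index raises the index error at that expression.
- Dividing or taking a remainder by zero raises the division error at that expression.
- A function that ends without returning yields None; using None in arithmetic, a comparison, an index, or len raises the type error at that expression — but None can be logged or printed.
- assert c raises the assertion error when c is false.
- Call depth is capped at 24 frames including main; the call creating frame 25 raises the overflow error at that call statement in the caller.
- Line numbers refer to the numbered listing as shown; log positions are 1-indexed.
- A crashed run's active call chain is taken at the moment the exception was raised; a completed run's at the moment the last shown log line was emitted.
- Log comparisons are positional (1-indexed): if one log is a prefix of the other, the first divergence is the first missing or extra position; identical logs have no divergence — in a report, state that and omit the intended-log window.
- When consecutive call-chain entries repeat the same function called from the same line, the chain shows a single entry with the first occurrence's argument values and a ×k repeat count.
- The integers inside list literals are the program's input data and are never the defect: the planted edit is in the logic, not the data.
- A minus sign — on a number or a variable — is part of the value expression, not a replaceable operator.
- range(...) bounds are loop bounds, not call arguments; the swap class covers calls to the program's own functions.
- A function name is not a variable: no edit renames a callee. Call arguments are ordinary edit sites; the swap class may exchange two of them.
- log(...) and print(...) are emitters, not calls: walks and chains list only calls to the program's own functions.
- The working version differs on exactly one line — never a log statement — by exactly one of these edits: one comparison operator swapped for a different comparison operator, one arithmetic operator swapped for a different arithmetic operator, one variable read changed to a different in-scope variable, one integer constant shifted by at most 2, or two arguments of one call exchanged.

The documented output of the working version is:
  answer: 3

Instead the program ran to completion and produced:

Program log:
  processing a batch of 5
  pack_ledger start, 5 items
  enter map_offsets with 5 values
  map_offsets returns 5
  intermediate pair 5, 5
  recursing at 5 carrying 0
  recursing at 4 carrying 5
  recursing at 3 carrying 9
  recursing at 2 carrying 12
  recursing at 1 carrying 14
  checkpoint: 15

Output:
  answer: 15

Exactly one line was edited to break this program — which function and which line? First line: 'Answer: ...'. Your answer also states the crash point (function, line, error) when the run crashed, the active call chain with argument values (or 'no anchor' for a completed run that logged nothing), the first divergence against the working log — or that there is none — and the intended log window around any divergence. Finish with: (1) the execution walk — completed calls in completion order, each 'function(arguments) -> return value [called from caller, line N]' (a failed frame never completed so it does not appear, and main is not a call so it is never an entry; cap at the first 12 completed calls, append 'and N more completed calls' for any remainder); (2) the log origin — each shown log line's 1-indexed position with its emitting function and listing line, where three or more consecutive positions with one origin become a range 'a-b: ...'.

Answer: the defect is in map_offsets at line 11.
Key observation: At log position 4 the runs split — shown 'map_offsets returns 5', but the working version logs 'map_offsets returns 2'.
Call chain: main.
First divergence: position 4 — shown 'map_offsets returns 5', intended 'map_offsets returns 2'.
Intended log window:
  2: pack_ledger start, 5 items
  3: enter map_offsets with 5 values
  4: map_offsets returns 2
  5: intermediate pair 2, 2
Execution walk:
  map_offsets([7, 7, 12, 7, 2]) -> 5  [called from pack_ledger, line 18]
  trim_outliers(0, 15) -> 15  [called from trim_outliers, line 5]
  trim_outliers(1, 14) -> 15  [called from trim_outliers, line 5]
  trim_outliers(2, 12) -> 15  [called from trim_outliers, line 5]
  trim_outliers(3, 9) -> 15  [called from trim_outliers, line 5]
  trim_outliers(4, 5) -> 15  [called from trim_outliers, line 5]
  trim_outliers(5, 0) -> 15  [called from pack_ledger, line 21]
  pack_ledger([7, 7, 12, 7, 2]) -> 15  [called from main, line 27]
Log origin:
  1 — main, line 26
  2 — pack_ledger, line 17
  3 — map_offsets, line 8
  4 — map_offsets, line 13
  5 — pack_ledger, line 20
  6-10 — trim_outliers, line 4
  11 — main, line 28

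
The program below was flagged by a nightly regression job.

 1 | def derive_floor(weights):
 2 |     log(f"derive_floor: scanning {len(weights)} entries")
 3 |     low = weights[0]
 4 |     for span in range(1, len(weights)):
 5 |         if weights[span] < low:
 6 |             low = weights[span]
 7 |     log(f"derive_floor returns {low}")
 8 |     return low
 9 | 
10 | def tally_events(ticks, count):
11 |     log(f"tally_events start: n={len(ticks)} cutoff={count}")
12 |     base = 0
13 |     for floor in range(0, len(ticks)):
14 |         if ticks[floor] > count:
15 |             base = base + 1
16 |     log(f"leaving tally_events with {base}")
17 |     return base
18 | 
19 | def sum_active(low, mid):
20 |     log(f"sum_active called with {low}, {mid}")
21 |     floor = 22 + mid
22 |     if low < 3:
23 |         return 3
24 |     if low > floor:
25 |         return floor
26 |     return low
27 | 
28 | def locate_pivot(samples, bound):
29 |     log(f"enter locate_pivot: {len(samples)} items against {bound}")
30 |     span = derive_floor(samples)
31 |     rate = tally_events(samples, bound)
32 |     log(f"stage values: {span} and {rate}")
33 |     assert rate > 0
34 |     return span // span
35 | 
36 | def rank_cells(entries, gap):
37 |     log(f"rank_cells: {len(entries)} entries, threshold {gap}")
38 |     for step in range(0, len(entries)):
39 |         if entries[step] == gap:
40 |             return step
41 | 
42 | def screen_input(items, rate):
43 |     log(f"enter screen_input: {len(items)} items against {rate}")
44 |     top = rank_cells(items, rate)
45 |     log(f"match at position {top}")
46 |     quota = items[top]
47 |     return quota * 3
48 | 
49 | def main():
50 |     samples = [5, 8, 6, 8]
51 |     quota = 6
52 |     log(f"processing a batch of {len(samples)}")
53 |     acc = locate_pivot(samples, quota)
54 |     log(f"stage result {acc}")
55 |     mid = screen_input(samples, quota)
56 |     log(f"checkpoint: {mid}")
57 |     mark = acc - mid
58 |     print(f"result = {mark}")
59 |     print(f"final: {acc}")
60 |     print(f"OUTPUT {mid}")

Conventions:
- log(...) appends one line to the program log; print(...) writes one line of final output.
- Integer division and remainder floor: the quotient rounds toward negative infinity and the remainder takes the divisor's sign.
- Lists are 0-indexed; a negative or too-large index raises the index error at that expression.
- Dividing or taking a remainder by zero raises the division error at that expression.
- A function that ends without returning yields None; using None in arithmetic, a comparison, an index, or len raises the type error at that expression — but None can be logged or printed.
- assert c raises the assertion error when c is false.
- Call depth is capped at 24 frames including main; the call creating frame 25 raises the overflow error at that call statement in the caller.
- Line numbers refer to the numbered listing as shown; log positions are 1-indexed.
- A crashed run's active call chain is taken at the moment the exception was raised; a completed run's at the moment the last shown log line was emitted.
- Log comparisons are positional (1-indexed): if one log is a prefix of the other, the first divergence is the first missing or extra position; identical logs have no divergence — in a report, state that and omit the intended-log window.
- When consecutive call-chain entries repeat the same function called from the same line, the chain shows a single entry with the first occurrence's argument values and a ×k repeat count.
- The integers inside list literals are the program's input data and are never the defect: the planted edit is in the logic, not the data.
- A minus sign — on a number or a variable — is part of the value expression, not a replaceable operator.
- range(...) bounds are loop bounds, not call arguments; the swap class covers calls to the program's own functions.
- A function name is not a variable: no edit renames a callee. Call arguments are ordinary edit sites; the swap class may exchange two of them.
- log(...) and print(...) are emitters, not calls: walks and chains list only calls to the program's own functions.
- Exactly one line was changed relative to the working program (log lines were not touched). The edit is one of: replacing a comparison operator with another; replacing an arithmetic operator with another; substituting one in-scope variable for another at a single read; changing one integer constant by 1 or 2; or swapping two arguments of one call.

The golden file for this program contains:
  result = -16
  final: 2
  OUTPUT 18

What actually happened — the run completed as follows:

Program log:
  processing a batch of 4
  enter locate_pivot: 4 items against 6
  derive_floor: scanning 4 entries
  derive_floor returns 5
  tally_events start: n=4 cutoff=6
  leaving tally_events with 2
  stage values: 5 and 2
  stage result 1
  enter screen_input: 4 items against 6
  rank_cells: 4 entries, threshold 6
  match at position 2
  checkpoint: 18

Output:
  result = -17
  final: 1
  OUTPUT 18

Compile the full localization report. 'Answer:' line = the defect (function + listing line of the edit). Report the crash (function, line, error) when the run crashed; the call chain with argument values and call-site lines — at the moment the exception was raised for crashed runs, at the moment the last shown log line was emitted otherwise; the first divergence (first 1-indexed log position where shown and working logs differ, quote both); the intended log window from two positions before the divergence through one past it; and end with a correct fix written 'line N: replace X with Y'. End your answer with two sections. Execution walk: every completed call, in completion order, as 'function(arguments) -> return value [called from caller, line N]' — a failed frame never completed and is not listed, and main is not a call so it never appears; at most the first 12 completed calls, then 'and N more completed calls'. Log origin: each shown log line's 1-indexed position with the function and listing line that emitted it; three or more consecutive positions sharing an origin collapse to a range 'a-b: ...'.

Answer: the defect is in locate_pivot at line 34.
Core observation: The earliest visible damage is log position 8 — 'stage result 1' rather than the intended 'stage result 2'.
Call chain: main.
First divergence: position 8; shown 'stage result 1' vs intended 'stage result 2'.
Intended log window:
  6: leaving tally_events with 2
  7: stage values: 5 and 2
  8: stage result 2
  9: enter screen_input: 4 items against 6
Execution walk:
  derive_floor([5, 8, 6, 8]) -> 5  [called from locate_pivot, line 30]
  tally_events([5, 8, 6, 8], 6) -> 2  [called from locate_pivot, line 31]
  locate_pivot([5, 8, 6, 8], 6) -> 1  [called from main, line 53]
  rank_cells([5, 8, 6, 8], 6) -> 2  [called from screen_input, line 44]
  screen_input([5, 8, 6, 8], 6) -> 18  [called from main, line 55]
Origin of each log line:
  1 — main, line 52
  2 — locate_pivot, line 29
  3 — derive_floor, line 2
  4 — derive_floor, line 7
  5 — tally_events, line 11
  6 — tally_events, line 16
  7 — locate_pivot, line 32
  8 — main, line 54
  9 — screen_input, line 43
  10 — rank_cells, line 37
  11 — screen_input, line 45
  12 — main, line 56
A correct fix: line 34: replace `span // span` with `span // rate`.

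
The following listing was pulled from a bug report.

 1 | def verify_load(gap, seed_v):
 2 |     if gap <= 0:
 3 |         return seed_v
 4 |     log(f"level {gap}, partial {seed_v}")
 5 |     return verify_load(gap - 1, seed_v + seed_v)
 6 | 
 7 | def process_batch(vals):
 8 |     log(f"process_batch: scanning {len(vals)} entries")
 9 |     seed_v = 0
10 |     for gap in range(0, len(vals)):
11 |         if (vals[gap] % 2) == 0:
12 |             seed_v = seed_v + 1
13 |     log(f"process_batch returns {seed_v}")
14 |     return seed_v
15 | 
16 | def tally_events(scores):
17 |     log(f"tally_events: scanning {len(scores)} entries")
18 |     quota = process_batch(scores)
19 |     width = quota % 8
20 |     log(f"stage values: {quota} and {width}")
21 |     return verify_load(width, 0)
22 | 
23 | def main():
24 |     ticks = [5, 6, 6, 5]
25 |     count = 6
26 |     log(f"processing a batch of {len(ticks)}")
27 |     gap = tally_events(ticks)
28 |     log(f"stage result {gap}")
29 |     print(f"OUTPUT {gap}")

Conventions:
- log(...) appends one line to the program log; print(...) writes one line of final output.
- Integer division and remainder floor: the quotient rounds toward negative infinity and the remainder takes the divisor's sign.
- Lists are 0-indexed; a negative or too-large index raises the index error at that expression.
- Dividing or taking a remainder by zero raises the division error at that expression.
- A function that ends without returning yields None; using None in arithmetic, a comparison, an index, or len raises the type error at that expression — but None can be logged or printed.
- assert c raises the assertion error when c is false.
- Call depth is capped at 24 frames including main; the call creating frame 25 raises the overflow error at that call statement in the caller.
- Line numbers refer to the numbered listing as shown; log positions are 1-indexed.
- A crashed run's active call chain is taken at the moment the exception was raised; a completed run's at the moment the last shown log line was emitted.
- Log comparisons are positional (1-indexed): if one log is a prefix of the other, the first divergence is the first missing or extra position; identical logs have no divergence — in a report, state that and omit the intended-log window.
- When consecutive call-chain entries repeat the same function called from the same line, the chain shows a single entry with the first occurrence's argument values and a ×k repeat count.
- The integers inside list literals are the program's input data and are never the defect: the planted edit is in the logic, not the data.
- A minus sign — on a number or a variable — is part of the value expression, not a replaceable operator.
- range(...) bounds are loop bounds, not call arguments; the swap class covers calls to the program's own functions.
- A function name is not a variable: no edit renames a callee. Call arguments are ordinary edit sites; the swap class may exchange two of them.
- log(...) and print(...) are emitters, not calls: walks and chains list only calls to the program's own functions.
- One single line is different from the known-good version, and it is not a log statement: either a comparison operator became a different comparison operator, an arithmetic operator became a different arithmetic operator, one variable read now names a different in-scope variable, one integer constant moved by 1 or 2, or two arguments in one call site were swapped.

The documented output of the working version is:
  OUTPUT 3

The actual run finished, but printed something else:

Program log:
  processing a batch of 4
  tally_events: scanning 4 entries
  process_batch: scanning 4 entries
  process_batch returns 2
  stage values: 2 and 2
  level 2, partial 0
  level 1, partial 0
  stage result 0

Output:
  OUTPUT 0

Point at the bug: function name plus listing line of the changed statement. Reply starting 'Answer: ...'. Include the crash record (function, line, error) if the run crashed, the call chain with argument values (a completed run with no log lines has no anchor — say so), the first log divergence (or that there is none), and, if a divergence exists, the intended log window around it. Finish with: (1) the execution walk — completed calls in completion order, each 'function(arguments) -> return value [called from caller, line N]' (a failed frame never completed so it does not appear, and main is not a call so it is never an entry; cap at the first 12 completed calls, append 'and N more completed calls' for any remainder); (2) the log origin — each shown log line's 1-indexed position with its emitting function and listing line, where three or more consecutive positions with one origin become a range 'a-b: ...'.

Answer: the defect is in verify_load at line 5.
Key observation: Everything matches until log position 7, which reads 'level 1, partial 0' in place of 'level 1, partial 2'.
Call chain: main.
First divergence: position 7 — shown 'level 1, partial 0', intended 'level 1, partial 2'.
Intended log window:
  5: stage values: 2 and 2
  6: level 2, partial 0
  7: level 1, partial 2
  8: stage result 3
Execution walk:
  process_batch([5, 6, 6, 5]) -> 2  [called from tally_events, line 18]
  verify_load(0, 0) -> 0  [called from verify_load, line 5]
  verify_load(1, 0) -> 0  [called from verify_load, line 5]
  verify_load(2, 0) -> 0  [called from tally_events, line 21]
  tally_events([5, 6, 6, 5]) -> 0  [called from main, line 27]
Log origin:
  1: logged in main at line 26
  2: logged in tally_events at line 17
  3: logged in process_batch at line 8
  4: logged in process_batch at line 13
  5: logged in tally_events at line 20
  6: logged in verify_load at line 4
  7: logged in verify_load at line 4
  8: logged in main at line 28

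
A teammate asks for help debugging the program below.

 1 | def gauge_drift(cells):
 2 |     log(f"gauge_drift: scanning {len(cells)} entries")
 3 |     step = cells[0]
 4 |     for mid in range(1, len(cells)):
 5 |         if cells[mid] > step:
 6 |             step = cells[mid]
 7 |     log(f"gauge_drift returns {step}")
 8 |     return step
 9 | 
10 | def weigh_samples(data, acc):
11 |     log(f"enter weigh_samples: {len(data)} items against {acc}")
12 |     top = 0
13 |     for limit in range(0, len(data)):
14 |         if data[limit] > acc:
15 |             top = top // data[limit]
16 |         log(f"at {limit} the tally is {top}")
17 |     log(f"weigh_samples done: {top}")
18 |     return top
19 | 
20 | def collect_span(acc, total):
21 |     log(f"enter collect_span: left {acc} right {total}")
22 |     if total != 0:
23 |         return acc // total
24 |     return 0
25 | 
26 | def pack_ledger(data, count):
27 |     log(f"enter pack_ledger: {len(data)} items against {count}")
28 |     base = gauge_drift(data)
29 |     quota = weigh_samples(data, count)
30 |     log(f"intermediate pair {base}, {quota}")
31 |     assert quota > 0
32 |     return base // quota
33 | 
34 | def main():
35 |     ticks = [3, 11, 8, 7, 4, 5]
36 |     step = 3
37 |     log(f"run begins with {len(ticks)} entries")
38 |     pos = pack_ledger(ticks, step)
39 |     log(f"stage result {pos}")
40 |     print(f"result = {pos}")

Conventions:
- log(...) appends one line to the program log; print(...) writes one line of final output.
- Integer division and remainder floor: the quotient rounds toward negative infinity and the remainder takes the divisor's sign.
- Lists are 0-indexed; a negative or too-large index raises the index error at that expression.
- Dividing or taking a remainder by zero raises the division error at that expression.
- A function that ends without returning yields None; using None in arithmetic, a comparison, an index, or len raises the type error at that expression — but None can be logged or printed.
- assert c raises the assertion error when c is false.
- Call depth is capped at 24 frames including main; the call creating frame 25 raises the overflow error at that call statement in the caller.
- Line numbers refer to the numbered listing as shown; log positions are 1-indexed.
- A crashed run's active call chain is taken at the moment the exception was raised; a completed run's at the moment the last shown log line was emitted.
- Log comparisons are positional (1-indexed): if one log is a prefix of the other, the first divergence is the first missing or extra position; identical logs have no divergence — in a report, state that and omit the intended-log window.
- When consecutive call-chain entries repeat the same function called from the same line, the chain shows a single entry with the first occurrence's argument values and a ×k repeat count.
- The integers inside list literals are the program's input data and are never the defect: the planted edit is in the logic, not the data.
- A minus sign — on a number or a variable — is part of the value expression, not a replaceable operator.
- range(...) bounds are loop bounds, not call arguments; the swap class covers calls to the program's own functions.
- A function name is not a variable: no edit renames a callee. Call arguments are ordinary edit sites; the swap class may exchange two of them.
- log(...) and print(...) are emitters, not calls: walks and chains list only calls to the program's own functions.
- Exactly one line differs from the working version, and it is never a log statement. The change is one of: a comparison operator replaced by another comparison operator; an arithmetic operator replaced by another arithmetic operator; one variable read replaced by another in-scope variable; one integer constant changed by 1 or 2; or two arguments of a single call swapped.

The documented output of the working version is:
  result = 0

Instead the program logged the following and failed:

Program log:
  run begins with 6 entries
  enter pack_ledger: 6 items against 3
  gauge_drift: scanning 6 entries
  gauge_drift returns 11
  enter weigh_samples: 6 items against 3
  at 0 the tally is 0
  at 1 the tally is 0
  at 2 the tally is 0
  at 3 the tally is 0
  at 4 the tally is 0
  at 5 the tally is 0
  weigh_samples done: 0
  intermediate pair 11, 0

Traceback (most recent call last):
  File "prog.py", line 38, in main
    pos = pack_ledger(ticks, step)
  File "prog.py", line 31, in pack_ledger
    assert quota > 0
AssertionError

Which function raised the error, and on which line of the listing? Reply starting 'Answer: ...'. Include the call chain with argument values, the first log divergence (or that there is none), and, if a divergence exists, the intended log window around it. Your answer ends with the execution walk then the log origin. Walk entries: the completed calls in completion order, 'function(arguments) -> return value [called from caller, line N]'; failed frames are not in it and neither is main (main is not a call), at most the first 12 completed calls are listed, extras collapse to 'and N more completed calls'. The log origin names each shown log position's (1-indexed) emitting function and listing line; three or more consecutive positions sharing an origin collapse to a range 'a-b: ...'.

Answer: the error was raised in pack_ledger, line 31.
Key observation: The log first diverges at position 7: the faulty run prints 'at 1 the tally is 0' where the working version prints 'at 1 the tally is 11'.
Call chain: main -> pack_ledger([3, 11, 8, 7, 4, 5], 3) (called at line 38).
First divergence: position 7 — the shown line 'at 1 the tally is 0' should read 'at 1 the tally is 11'.
Intended log window:
  5: enter weigh_samples: 6 items against 3
  6: at 0 the tally is 0
  7: at 1 the tally is 11
  8: at 2 the tally is 19
Execution walk:
  gauge_drift([3, 11, 8, 7, 4, 5]) -> 11  [called from pack_ledger, line 28]
  weigh_samples([3, 11, 8, 7, 4, 5], 3) -> 0  [called from pack_ledger, line 29]
Log origins:
  1: emitted by main (line 37)
  2: emitted by pack_ledger (line 27)
  3: emitted by gauge_drift (line 2)
  4: emitted by gauge_drift (line 7)
  5: emitted by weigh_samples (line 11)
  6-11: emitted by weigh_samples (line 16)
  12: emitted by weigh_samples (line 17)
  13: emitted by pack_ledger (line 30)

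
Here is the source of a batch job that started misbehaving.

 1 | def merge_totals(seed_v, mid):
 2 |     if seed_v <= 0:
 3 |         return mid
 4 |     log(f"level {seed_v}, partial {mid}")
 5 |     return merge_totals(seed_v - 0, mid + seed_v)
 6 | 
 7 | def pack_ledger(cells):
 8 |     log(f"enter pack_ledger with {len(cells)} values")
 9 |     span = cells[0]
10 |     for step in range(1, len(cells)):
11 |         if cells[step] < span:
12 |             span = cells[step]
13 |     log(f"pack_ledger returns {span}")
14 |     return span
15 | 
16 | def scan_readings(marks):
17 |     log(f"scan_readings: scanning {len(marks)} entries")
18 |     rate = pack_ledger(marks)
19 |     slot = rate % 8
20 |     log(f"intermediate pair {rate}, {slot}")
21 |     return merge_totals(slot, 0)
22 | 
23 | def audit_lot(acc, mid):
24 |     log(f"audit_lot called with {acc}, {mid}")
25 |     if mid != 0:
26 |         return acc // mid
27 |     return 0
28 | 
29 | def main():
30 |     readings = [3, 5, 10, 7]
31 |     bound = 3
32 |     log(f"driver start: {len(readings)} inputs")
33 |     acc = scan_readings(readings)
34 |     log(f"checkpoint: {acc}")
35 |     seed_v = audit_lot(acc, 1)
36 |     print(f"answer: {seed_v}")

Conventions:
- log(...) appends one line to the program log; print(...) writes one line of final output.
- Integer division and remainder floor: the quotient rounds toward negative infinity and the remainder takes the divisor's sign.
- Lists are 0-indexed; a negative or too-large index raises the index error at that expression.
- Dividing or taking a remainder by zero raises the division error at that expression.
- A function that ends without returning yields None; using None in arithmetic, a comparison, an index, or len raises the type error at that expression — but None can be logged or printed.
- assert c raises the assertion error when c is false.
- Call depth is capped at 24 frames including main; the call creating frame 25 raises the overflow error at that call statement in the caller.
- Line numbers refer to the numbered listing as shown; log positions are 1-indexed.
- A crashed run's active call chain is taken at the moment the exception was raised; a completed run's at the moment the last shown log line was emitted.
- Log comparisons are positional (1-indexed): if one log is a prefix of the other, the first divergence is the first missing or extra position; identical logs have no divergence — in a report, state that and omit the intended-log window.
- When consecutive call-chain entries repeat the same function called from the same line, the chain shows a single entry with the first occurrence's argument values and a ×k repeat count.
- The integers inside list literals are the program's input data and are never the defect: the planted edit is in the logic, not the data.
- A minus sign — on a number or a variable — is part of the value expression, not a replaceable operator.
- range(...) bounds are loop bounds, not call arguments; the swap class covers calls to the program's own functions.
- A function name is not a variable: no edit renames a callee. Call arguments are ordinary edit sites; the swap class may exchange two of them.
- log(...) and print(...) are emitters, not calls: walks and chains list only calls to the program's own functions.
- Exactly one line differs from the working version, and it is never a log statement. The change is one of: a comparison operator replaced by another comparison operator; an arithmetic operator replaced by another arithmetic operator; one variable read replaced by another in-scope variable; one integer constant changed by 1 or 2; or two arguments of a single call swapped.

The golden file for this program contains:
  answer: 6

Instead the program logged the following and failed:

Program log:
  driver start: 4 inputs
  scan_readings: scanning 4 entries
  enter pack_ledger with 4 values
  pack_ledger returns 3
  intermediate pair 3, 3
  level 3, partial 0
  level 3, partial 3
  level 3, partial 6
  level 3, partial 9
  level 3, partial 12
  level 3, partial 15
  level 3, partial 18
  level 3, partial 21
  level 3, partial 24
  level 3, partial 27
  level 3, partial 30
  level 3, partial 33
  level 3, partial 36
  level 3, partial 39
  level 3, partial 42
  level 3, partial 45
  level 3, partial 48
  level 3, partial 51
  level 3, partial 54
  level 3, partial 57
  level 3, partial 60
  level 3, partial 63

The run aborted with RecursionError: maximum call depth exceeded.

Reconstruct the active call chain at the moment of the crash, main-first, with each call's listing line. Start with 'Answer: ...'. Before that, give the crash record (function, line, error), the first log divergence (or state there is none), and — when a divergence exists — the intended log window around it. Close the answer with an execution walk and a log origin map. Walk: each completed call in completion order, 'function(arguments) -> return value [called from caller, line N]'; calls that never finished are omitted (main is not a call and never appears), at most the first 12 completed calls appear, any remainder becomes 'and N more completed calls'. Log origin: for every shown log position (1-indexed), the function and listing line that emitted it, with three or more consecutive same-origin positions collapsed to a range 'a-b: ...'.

Answer: main -> scan_readings (called at line 33) -> merge_totals (called at line 21) -> merge_totals (called at line 5) ×21.
Key observation: The earliest visible damage is log position 7 — 'level 3, partial 3' rather than the intended 'level 2, partial 3'.
Crash: merge_totals, line 5, RecursionError.
First divergence: position 7 — shown 'level 3, partial 3', intended 'level 2, partial 3'.
Intended log window:
  5: intermediate pair 3, 3
  6: level 3, partial 0
  7: level 2, partial 3
  8: level 1, partial 5
Execution walk:
  pack_ledger([3, 5, 10, 7]) -> 3  [called from scan_readings, line 18]
Log origin:
  1: emitted by main (line 32)
  2: emitted by scan_readings (line 17)
  3: emitted by pack_ledger (line 8)
  4: emitted by pack_ledger (line 13)
  5: emitted by scan_readings (line 20)
  6-27: emitted by merge_totals (line 4)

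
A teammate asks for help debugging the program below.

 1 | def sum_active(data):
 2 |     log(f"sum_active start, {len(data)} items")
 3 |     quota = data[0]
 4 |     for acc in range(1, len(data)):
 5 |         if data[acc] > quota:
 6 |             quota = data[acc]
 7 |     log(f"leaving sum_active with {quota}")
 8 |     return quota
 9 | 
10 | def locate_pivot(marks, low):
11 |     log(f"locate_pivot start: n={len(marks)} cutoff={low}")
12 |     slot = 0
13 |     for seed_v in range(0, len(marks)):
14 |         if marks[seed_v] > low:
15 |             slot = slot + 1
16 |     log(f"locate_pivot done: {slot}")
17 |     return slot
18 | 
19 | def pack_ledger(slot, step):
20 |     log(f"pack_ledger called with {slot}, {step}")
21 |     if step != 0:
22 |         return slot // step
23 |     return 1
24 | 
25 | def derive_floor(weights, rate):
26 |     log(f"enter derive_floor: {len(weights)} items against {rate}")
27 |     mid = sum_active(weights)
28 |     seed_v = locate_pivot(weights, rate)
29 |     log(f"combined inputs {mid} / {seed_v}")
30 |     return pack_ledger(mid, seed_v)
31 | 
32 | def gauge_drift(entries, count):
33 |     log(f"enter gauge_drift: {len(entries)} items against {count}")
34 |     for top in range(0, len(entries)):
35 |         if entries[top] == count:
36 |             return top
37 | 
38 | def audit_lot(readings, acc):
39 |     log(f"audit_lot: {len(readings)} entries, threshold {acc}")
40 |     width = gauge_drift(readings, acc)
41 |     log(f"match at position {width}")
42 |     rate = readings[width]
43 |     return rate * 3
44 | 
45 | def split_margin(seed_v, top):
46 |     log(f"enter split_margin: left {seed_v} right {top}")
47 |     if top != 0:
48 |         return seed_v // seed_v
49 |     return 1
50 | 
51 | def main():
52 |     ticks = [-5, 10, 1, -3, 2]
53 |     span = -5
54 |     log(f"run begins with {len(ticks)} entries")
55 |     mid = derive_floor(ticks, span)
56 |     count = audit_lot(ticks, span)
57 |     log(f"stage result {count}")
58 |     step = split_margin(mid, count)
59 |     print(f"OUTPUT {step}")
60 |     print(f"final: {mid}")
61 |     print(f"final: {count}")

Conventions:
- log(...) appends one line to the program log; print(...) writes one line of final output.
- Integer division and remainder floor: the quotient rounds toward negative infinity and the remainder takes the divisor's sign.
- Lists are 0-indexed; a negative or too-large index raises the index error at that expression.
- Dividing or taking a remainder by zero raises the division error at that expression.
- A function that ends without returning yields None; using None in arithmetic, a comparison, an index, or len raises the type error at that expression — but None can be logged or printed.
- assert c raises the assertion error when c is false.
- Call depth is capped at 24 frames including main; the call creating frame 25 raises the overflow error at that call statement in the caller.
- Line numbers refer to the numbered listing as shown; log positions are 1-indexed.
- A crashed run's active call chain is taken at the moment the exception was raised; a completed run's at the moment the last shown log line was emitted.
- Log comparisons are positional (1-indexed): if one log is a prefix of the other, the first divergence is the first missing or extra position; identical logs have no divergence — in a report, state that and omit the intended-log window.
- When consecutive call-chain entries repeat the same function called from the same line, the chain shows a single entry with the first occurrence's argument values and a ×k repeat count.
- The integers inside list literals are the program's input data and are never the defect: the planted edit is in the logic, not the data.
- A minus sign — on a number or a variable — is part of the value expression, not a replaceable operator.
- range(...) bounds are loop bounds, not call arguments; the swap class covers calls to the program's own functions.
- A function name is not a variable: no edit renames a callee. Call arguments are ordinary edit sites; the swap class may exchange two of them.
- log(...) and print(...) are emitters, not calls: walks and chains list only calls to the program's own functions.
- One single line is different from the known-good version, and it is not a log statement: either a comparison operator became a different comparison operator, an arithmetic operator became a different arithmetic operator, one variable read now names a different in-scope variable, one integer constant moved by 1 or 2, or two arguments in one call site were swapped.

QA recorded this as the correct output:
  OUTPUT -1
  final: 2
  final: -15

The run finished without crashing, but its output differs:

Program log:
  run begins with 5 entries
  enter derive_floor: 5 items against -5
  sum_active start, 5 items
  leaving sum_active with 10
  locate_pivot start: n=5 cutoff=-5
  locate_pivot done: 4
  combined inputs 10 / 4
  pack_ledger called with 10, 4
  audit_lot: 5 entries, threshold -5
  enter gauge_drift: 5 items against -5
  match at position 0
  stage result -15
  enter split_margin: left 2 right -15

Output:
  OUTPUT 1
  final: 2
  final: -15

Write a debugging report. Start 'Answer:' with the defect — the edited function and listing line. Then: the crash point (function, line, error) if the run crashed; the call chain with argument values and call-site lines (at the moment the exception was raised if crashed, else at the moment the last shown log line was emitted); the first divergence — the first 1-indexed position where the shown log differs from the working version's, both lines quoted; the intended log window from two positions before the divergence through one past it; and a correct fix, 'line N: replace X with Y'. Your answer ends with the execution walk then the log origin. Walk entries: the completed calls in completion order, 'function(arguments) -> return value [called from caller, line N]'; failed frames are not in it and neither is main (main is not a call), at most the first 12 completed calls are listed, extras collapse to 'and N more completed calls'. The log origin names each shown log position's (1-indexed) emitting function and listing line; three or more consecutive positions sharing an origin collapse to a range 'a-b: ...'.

Answer: the defect is in split_margin at line 48.
Key fact: The two runs log identically and part ways only at the printed values.
Call chain: main -> split_margin(2, -15) (called at line 58).
First divergence: none; the two logs match at every position.
Execution walk:
  sum_active([-5, 10, 1, -3, 2]) -> 10  [called from derive_floor, line 27]
  locate_pivot([-5, 10, 1, -3, 2], -5) -> 4  [called from derive_floor, line 28]
  pack_ledger(10, 4) -> 2  [called from derive_floor, line 30]
  derive_floor([-5, 10, 1, -3, 2], -5) -> 2  [called from main, line 55]
  gauge_drift([-5, 10, 1, -3, 2], -5) -> 0  [called from audit_lot, line 40]
  audit_lot([-5, 10, 1, -3, 2], -5) -> -15  [called from main, line 56]
  split_margin(2, -15) -> 1  [called from main, line 58]
Log line origins:
  1 — main, line 54
  2 — derive_floor, line 26
  3 — sum_active, line 2
  4 — sum_active, line 7
  5 — locate_pivot, line 11
  6 — locate_pivot, line 16
  7 — derive_floor, line 29
  8 — pack_ledger, line 20
  9 — audit_lot, line 39
  10 — gauge_drift, line 33
  11 — audit_lot, line 41
  12 — main, line 57
  13 — split_margin, line 46
A correct fix: line 48: replace `seed_v // seed_v` with `seed_v // top`.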